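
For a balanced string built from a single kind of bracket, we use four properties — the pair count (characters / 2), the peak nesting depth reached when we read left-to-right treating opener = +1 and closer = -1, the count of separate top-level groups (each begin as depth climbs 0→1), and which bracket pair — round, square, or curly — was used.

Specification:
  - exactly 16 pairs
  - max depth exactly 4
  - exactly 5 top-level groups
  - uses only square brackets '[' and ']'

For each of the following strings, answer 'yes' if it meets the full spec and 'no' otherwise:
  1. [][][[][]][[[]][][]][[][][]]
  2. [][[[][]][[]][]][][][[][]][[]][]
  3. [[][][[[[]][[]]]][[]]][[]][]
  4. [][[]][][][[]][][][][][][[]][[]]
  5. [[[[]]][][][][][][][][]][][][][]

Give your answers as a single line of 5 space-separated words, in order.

Answer: no no no no yes

Derivation:
String 1 '[][][[][]][[[]][][]][[][][]]': depth seq [1 0 1 0 1 2 1 2 1 0 1 2 3 2 1 2 1 2 1 0 1 2 1 2 1 2 1 0]
  -> pairs=14 depth=3 groups=5 -> no
String 2 '[][[[][]][[]][]][][][[][]][[]][]': depth seq [1 0 1 2 3 2 3 2 1 2 3 2 1 2 1 0 1 0 1 0 1 2 1 2 1 0 1 2 1 0 1 0]
  -> pairs=16 depth=3 groups=7 -> no
String 3 '[[][][[[[]][[]]]][[]]][[]][]': depth seq [1 2 1 2 1 2 3 4 5 4 3 4 5 4 3 2 1 2 3 2 1 0 1 2 1 0 1 0]
  -> pairs=14 depth=5 groups=3 -> no
String 4 '[][[]][][][[]][][][][][][[]][[]]': depth seq [1 0 1 2 1 0 1 0 1 0 1 2 1 0 1 0 1 0 1 0 1 0 1 0 1 2 1 0 1 2 1 0]
  -> pairs=16 depth=2 groups=12 -> no
String 5 '[[[[]]][][][][][][][][]][][][][]': depth seq [1 2 3 4 3 2 1 2 1 2 1 2 1 2 1 2 1 2 1 2 1 2 1 0 1 0 1 0 1 0 1 0]
  -> pairs=16 depth=4 groups=5 -> yes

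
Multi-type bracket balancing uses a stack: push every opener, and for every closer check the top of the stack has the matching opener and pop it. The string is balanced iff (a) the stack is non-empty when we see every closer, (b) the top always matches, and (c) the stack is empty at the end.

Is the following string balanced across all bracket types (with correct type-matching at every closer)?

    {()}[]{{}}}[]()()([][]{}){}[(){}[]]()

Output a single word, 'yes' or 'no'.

Answer: no

Derivation:
pos 0: push '{'; stack = {
pos 1: push '('; stack = {(
pos 2: ')' matches '('; pop; stack = {
pos 3: '}' matches '{'; pop; stack = (empty)
pos 4: push '['; stack = [
pos 5: ']' matches '['; pop; stack = (empty)
pos 6: push '{'; stack = {
pos 7: push '{'; stack = {{
pos 8: '}' matches '{'; pop; stack = {
pos 9: '}' matches '{'; pop; stack = (empty)
pos 10: saw closer '}' but stack is empty → INVALID
Verdict: unmatched closer '}' at position 10 → no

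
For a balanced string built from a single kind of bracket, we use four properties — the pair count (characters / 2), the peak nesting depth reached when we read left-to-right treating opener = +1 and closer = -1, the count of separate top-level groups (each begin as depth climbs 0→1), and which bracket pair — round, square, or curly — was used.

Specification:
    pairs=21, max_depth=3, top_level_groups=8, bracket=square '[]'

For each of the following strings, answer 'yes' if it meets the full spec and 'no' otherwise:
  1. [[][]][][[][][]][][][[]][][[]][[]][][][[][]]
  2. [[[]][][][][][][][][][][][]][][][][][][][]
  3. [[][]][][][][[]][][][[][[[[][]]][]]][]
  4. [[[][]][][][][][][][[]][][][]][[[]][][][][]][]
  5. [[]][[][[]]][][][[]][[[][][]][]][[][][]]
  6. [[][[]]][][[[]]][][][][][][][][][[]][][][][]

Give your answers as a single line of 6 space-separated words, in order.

String 1 '[[][]][][[][][]][][][[]][][[]][[]][][][[][]]': depth seq [1 2 1 2 1 0 1 0 1 2 1 2 1 2 1 0 1 0 1 0 1 2 1 0 1 0 1 2 1 0 1 2 1 0 1 0 1 0 1 2 1 2 1 0]
  -> pairs=22 depth=2 groups=12 -> no
String 2 '[[[]][][][][][][][][][][][]][][][][][][][]': depth seq [1 2 3 2 1 2 1 2 1 2 1 2 1 2 1 2 1 2 1 2 1 2 1 2 1 2 1 0 1 0 1 0 1 0 1 0 1 0 1 0 1 0]
  -> pairs=21 depth=3 groups=8 -> yes
String 3 '[[][]][][][][[]][][][[][[[[][]]][]]][]': depth seq [1 2 1 2 1 0 1 0 1 0 1 0 1 2 1 0 1 0 1 0 1 2 1 2 3 4 5 4 5 4 3 2 3 2 1 0 1 0]
  -> pairs=19 depth=5 groups=9 -> no
String 4 '[[[][]][][][][][][][[]][][][]][[[]][][][][]][]': depth seq [1 2 3 2 3 2 1 2 1 2 1 2 1 2 1 2 1 2 1 2 3 2 1 2 1 2 1 2 1 0 1 2 3 2 1 2 1 2 1 2 1 2 1 0 1 0]
  -> pairs=23 depth=3 groups=3 -> no
String 5 '[[]][[][[]]][][][[]][[[][][]][]][[][][]]': depth seq [1 2 1 0 1 2 1 2 3 2 1 0 1 0 1 0 1 2 1 0 1 2 3 2 3 2 3 2 1 2 1 0 1 2 1 2 1 2 1 0]
  -> pairs=20 depth=3 groups=7 -> no
String 6 '[[][[]]][][[[]]][][][][][][][][][[]][][][][]': depth seq [1 2 1 2 3 2 1 0 1 0 1 2 3 2 1 0 1 0 1 0 1 0 1 0 1 0 1 0 1 0 1 0 1 2 1 0 1 0 1 0 1 0 1 0]
  -> pairs=22 depth=3 groups=16 -> no

Answer: no yes no no no no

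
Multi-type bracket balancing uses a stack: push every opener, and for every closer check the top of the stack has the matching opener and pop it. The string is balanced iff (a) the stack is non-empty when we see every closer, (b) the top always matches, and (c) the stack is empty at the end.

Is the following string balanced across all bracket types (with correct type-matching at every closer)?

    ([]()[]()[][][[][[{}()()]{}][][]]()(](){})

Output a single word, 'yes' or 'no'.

pos 0: push '('; stack = (
pos 1: push '['; stack = ([
pos 2: ']' matches '['; pop; stack = (
pos 3: push '('; stack = ((
pos 4: ')' matches '('; pop; stack = (
pos 5: push '['; stack = ([
pos 6: ']' matches '['; pop; stack = (
pos 7: push '('; stack = ((
pos 8: ')' matches '('; pop; stack = (
pos 9: push '['; stack = ([
pos 10: ']' matches '['; pop; stack = (
pos 11: push '['; stack = ([
pos 12: ']' matches '['; pop; stack = (
pos 13: push '['; stack = ([
pos 14: push '['; stack = ([[
pos 15: ']' matches '['; pop; stack = ([
pos 16: push '['; stack = ([[
pos 17: push '['; stack = ([[[
pos 18: push '{'; stack = ([[[{
pos 19: '}' matches '{'; pop; stack = ([[[
pos 20: push '('; stack = ([[[(
pos 21: ')' matches '('; pop; stack = ([[[
pos 22: push '('; stack = ([[[(
pos 23: ')' matches '('; pop; stack = ([[[
pos 24: ']' matches '['; pop; stack = ([[
pos 25: push '{'; stack = ([[{
pos 26: '}' matches '{'; pop; stack = ([[
pos 27: ']' matches '['; pop; stack = ([
pos 28: push '['; stack = ([[
pos 29: ']' matches '['; pop; stack = ([
pos 30: push '['; stack = ([[
pos 31: ']' matches '['; pop; stack = ([
pos 32: ']' matches '['; pop; stack = (
pos 33: push '('; stack = ((
pos 34: ')' matches '('; pop; stack = (
pos 35: push '('; stack = ((
pos 36: saw closer ']' but top of stack is '(' (expected ')') → INVALID
Verdict: type mismatch at position 36: ']' closes '(' → no

Answer: no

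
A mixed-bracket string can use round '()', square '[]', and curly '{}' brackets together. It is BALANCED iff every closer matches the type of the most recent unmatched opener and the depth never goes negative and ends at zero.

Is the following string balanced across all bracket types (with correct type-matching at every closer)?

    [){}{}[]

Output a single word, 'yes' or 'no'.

Answer: no

Derivation:
pos 0: push '['; stack = [
pos 1: saw closer ')' but top of stack is '[' (expected ']') → INVALID
Verdict: type mismatch at position 1: ')' closes '[' → no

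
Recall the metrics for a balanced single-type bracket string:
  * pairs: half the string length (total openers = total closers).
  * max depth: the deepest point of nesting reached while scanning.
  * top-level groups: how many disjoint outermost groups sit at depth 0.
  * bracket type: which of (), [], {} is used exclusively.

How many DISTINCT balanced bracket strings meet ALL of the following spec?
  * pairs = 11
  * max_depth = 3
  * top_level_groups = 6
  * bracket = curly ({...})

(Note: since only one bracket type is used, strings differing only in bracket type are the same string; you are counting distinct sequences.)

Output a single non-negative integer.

Spec: pairs=11 depth=3 groups=6
Count(depth <= 3) = 1182
Count(depth <= 2) = 252
Count(depth == 3) = 1182 - 252 = 930

Answer: 930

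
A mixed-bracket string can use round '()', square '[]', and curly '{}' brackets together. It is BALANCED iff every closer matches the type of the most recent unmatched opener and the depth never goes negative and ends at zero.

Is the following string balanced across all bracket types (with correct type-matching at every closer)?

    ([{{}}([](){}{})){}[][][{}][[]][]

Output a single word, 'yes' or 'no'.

Answer: no

Derivation:
pos 0: push '('; stack = (
pos 1: push '['; stack = ([
pos 2: push '{'; stack = ([{
pos 3: push '{'; stack = ([{{
pos 4: '}' matches '{'; pop; stack = ([{
pos 5: '}' matches '{'; pop; stack = ([
pos 6: push '('; stack = ([(
pos 7: push '['; stack = ([([
pos 8: ']' matches '['; pop; stack = ([(
pos 9: push '('; stack = ([((
pos 10: ')' matches '('; pop; stack = ([(
pos 11: push '{'; stack = ([({
pos 12: '}' matches '{'; pop; stack = ([(
pos 13: push '{'; stack = ([({
pos 14: '}' matches '{'; pop; stack = ([(
pos 15: ')' matches '('; pop; stack = ([
pos 16: saw closer ')' but top of stack is '[' (expected ']') → INVALID
Verdict: type mismatch at position 16: ')' closes '[' → no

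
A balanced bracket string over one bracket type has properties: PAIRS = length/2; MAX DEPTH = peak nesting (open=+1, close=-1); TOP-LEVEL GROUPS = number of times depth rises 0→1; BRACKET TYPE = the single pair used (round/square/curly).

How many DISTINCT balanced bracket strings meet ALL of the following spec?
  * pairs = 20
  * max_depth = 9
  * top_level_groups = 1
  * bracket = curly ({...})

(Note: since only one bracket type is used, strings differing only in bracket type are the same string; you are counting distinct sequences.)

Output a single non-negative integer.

Answer: 225253075

Derivation:
Spec: pairs=20 depth=9 groups=1
Count(depth <= 9) = 1571649221
Count(depth <= 8) = 1346396146
Count(depth == 9) = 1571649221 - 1346396146 = 225253075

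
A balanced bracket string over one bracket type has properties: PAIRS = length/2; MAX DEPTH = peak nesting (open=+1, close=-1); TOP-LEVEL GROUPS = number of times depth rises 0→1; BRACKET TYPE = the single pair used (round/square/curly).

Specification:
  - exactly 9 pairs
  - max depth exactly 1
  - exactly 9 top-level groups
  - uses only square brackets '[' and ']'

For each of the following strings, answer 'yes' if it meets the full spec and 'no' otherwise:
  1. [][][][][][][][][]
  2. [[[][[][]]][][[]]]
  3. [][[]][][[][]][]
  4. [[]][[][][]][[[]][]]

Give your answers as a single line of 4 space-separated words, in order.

Answer: yes no no no

Derivation:
String 1 '[][][][][][][][][]': depth seq [1 0 1 0 1 0 1 0 1 0 1 0 1 0 1 0 1 0]
  -> pairs=9 depth=1 groups=9 -> yes
String 2 '[[[][[][]]][][[]]]': depth seq [1 2 3 2 3 4 3 4 3 2 1 2 1 2 3 2 1 0]
  -> pairs=9 depth=4 groups=1 -> no
String 3 '[][[]][][[][]][]': depth seq [1 0 1 2 1 0 1 0 1 2 1 2 1 0 1 0]
  -> pairs=8 depth=2 groups=5 -> no
String 4 '[[]][[][][]][[[]][]]': depth seq [1 2 1 0 1 2 1 2 1 2 1 0 1 2 3 2 1 2 1 0]
  -> pairs=10 depth=3 groups=3 -> no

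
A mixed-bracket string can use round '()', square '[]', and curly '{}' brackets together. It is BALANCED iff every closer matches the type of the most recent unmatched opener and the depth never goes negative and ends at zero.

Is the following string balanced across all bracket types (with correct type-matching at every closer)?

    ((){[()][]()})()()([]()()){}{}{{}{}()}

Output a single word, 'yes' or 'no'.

pos 0: push '('; stack = (
pos 1: push '('; stack = ((
pos 2: ')' matches '('; pop; stack = (
pos 3: push '{'; stack = ({
pos 4: push '['; stack = ({[
pos 5: push '('; stack = ({[(
pos 6: ')' matches '('; pop; stack = ({[
pos 7: ']' matches '['; pop; stack = ({
pos 8: push '['; stack = ({[
pos 9: ']' matches '['; pop; stack = ({
pos 10: push '('; stack = ({(
pos 11: ')' matches '('; pop; stack = ({
pos 12: '}' matches '{'; pop; stack = (
pos 13: ')' matches '('; pop; stack = (empty)
pos 14: push '('; stack = (
pos 15: ')' matches '('; pop; stack = (empty)
pos 16: push '('; stack = (
pos 17: ')' matches '('; pop; stack = (empty)
pos 18: push '('; stack = (
pos 19: push '['; stack = ([
pos 20: ']' matches '['; pop; stack = (
pos 21: push '('; stack = ((
pos 22: ')' matches '('; pop; stack = (
pos 23: push '('; stack = ((
pos 24: ')' matches '('; pop; stack = (
pos 25: ')' matches '('; pop; stack = (empty)
pos 26: push '{'; stack = {
pos 27: '}' matches '{'; pop; stack = (empty)
pos 28: push '{'; stack = {
pos 29: '}' matches '{'; pop; stack = (empty)
pos 30: push '{'; stack = {
pos 31: push '{'; stack = {{
pos 32: '}' matches '{'; pop; stack = {
pos 33: push '{'; stack = {{
pos 34: '}' matches '{'; pop; stack = {
pos 35: push '('; stack = {(
pos 36: ')' matches '('; pop; stack = {
pos 37: '}' matches '{'; pop; stack = (empty)
end: stack empty → VALID
Verdict: properly nested → yes

Answer: yes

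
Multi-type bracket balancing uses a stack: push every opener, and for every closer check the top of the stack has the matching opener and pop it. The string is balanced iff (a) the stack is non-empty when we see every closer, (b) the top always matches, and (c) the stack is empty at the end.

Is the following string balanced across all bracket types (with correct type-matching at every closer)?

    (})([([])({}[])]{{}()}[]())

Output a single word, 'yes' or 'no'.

Answer: no

Derivation:
pos 0: push '('; stack = (
pos 1: saw closer '}' but top of stack is '(' (expected ')') → INVALID
Verdict: type mismatch at position 1: '}' closes '(' → no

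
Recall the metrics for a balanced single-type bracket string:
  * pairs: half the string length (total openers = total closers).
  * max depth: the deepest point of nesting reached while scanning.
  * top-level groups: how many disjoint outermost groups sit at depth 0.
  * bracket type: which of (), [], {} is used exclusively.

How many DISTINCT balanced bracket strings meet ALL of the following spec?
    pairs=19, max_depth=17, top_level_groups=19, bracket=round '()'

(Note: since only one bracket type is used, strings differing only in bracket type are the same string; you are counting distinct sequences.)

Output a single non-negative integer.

Answer: 0

Derivation:
Spec: pairs=19 depth=17 groups=19
Count(depth <= 17) = 1
Count(depth <= 16) = 1
Count(depth == 17) = 1 - 1 = 0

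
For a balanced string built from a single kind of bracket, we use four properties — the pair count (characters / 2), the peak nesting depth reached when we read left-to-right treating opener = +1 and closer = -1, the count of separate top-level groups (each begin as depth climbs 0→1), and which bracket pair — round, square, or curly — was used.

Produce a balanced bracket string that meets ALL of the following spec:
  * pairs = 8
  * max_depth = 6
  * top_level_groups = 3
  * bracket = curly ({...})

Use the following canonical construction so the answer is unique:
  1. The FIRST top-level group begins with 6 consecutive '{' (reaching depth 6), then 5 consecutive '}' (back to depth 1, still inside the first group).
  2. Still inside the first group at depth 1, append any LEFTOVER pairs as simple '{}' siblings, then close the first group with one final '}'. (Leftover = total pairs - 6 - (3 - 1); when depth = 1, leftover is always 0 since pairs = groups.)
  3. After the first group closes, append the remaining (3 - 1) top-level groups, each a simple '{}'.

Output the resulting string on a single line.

Spec: pairs=8 depth=6 groups=3
Leftover pairs = 8 - 6 - (3-1) = 0
First group: deep chain of depth 6 + 0 sibling pairs
Remaining 2 groups: simple '{}' each

Answer: {{{{{{}}}}}}{}{}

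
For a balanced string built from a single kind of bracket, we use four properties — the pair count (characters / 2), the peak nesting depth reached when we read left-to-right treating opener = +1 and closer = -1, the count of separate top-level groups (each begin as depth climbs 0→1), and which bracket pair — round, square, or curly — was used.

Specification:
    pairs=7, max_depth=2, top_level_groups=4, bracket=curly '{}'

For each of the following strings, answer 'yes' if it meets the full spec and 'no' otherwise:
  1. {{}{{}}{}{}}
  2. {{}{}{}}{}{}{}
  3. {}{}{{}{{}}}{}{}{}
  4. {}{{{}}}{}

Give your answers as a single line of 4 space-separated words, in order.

String 1 '{{}{{}}{}{}}': depth seq [1 2 1 2 3 2 1 2 1 2 1 0]
  -> pairs=6 depth=3 groups=1 -> no
String 2 '{{}{}{}}{}{}{}': depth seq [1 2 1 2 1 2 1 0 1 0 1 0 1 0]
  -> pairs=7 depth=2 groups=4 -> yes
String 3 '{}{}{{}{{}}}{}{}{}': depth seq [1 0 1 0 1 2 1 2 3 2 1 0 1 0 1 0 1 0]
  -> pairs=9 depth=3 groups=6 -> no
String 4 '{}{{{}}}{}': depth seq [1 0 1 2 3 2 1 0 1 0]
  -> pairs=5 depth=3 groups=3 -> no

Answer: no yes no no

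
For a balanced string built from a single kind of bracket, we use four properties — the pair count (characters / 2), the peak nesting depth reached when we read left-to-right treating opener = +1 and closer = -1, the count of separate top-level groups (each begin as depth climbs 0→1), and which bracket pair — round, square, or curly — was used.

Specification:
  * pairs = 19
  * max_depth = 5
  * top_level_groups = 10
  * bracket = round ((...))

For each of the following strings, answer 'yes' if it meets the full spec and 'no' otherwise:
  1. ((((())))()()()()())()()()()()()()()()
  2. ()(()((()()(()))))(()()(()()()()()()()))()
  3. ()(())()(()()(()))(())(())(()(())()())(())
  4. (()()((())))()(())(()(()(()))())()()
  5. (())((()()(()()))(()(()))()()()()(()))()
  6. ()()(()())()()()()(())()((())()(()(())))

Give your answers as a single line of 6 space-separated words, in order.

Answer: yes no no no no no

Derivation:
String 1 '((((())))()()()()())()()()()()()()()()': depth seq [1 2 3 4 5 4 3 2 1 2 1 2 1 2 1 2 1 2 1 0 1 0 1 0 1 0 1 0 1 0 1 0 1 0 1 0 1 0]
  -> pairs=19 depth=5 groups=10 -> yes
String 2 '()(()((()()(()))))(()()(()()()()()()()))()': depth seq [1 0 1 2 1 2 3 4 3 4 3 4 5 4 3 2 1 0 1 2 1 2 1 2 3 2 3 2 3 2 3 2 3 2 3 2 3 2 1 0 1 0]
  -> pairs=21 depth=5 groups=4 -> no
String 3 '()(())()(()()(()))(())(())(()(())()())(())': depth seq [1 0 1 2 1 0 1 0 1 2 1 2 1 2 3 2 1 0 1 2 1 0 1 2 1 0 1 2 1 2 3 2 1 2 1 2 1 0 1 2 1 0]
  -> pairs=21 depth=3 groups=8 -> no
String 4 '(()()((())))()(())(()(()(()))())()()': depth seq [1 2 1 2 1 2 3 4 3 2 1 0 1 0 1 2 1 0 1 2 1 2 3 2 3 4 3 2 1 2 1 0 1 0 1 0]
  -> pairs=18 depth=4 groups=6 -> no
String 5 '(())((()()(()()))(()(()))()()()()(()))()': depth seq [1 2 1 0 1 2 3 2 3 2 3 4 3 4 3 2 1 2 3 2 3 4 3 2 1 2 1 2 1 2 1 2 1 2 3 2 1 0 1 0]
  -> pairs=20 depth=4 groups=3 -> no
String 6 '()()(()())()()()()(())()((())()(()(())))': depth seq [1 0 1 0 1 2 1 2 1 0 1 0 1 0 1 0 1 0 1 2 1 0 1 0 1 2 3 2 1 2 1 2 3 2 3 4 3 2 1 0]
  -> pairs=20 depth=4 groups=10 -> no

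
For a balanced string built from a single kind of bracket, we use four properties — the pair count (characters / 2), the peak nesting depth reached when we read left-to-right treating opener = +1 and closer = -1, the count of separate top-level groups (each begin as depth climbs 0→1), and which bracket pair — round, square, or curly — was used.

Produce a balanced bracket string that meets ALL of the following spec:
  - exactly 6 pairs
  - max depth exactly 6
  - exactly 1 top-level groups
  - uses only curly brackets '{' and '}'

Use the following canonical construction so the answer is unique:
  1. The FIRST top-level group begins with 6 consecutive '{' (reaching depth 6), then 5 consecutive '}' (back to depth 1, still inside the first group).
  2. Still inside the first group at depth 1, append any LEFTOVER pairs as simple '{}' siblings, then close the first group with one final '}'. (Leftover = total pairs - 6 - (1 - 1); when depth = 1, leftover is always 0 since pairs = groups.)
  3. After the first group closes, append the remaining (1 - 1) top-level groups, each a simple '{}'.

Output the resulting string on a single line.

Spec: pairs=6 depth=6 groups=1
Leftover pairs = 6 - 6 - (1-1) = 0
First group: deep chain of depth 6 + 0 sibling pairs
Remaining 0 groups: simple '{}' each

Answer: {{{{{{}}}}}}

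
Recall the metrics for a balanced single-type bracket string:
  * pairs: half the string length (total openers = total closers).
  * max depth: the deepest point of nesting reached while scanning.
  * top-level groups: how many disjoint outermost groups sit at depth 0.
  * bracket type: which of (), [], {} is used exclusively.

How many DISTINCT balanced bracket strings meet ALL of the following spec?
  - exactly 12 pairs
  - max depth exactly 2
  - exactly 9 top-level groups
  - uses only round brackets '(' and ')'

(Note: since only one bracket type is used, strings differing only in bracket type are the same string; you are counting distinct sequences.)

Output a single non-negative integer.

Answer: 165

Derivation:
Spec: pairs=12 depth=2 groups=9
Count(depth <= 2) = 165
Count(depth <= 1) = 0
Count(depth == 2) = 165 - 0 = 165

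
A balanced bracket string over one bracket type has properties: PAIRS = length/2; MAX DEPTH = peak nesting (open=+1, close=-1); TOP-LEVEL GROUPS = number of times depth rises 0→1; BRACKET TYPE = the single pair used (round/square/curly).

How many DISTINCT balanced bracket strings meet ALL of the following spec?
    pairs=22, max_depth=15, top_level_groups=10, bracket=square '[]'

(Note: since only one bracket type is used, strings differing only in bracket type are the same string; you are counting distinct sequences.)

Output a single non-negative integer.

Answer: 0

Derivation:
Spec: pairs=22 depth=15 groups=10
Count(depth <= 15) = 161280600
Count(depth <= 14) = 161280600
Count(depth == 15) = 161280600 - 161280600 = 0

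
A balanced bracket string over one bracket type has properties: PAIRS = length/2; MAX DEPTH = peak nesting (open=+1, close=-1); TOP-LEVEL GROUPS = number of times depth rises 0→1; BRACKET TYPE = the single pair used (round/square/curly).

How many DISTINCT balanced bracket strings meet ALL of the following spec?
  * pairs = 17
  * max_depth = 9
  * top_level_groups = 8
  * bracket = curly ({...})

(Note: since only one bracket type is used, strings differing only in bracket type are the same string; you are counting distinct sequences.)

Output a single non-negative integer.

Answer: 176

Derivation:
Spec: pairs=17 depth=9 groups=8
Count(depth <= 9) = 961392
Count(depth <= 8) = 961216
Count(depth == 9) = 961392 - 961216 = 176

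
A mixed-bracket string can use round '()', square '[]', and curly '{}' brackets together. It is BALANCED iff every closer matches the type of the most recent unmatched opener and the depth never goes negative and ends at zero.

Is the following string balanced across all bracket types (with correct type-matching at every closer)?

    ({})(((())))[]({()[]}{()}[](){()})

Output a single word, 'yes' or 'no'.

Answer: yes

Derivation:
pos 0: push '('; stack = (
pos 1: push '{'; stack = ({
pos 2: '}' matches '{'; pop; stack = (
pos 3: ')' matches '('; pop; stack = (empty)
pos 4: push '('; stack = (
pos 5: push '('; stack = ((
pos 6: push '('; stack = (((
pos 7: push '('; stack = ((((
pos 8: ')' matches '('; pop; stack = (((
pos 9: ')' matches '('; pop; stack = ((
pos 10: ')' matches '('; pop; stack = (
pos 11: ')' matches '('; pop; stack = (empty)
pos 12: push '['; stack = [
pos 13: ']' matches '['; pop; stack = (empty)
pos 14: push '('; stack = (
pos 15: push '{'; stack = ({
pos 16: push '('; stack = ({(
pos 17: ')' matches '('; pop; stack = ({
pos 18: push '['; stack = ({[
pos 19: ']' matches '['; pop; stack = ({
pos 20: '}' matches '{'; pop; stack = (
pos 21: push '{'; stack = ({
pos 22: push '('; stack = ({(
pos 23: ')' matches '('; pop; stack = ({
pos 24: '}' matches '{'; pop; stack = (
pos 25: push '['; stack = ([
pos 26: ']' matches '['; pop; stack = (
pos 27: push '('; stack = ((
pos 28: ')' matches '('; pop; stack = (
pos 29: push '{'; stack = ({
pos 30: push '('; stack = ({(
pos 31: ')' matches '('; pop; stack = ({
pos 32: '}' matches '{'; pop; stack = (
pos 33: ')' matches '('; pop; stack = (empty)
end: stack empty → VALID
Verdict: properly nested → yes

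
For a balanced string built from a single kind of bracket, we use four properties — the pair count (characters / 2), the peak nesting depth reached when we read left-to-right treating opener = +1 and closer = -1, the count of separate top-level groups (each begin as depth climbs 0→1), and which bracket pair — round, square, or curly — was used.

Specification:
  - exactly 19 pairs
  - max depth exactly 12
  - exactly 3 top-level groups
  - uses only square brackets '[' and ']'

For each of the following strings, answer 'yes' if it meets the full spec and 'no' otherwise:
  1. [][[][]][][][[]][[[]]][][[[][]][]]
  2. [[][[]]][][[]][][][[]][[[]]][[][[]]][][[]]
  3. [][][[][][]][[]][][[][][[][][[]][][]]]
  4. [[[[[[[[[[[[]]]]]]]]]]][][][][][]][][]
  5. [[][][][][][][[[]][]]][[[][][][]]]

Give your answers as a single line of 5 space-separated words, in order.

String 1 '[][[][]][][][[]][[[]]][][[[][]][]]': depth seq [1 0 1 2 1 2 1 0 1 0 1 0 1 2 1 0 1 2 3 2 1 0 1 0 1 2 3 2 3 2 1 2 1 0]
  -> pairs=17 depth=3 groups=8 -> no
String 2 '[[][[]]][][[]][][][[]][[[]]][[][[]]][][[]]': depth seq [1 2 1 2 3 2 1 0 1 0 1 2 1 0 1 0 1 0 1 2 1 0 1 2 3 2 1 0 1 2 1 2 3 2 1 0 1 0 1 2 1 0]
  -> pairs=21 depth=3 groups=10 -> no
String 3 '[][][[][][]][[]][][[][][[][][[]][][]]]': depth seq [1 0 1 0 1 2 1 2 1 2 1 0 1 2 1 0 1 0 1 2 1 2 1 2 3 2 3 2 3 4 3 2 3 2 3 2 1 0]
  -> pairs=19 depth=4 groups=6 -> no
String 4 '[[[[[[[[[[[[]]]]]]]]]]][][][][][]][][]': depth seq [1 2 3 4 5 6 7 8 9 10 11 12 11 10 9 8 7 6 5 4 3 2 1 2 1 2 1 2 1 2 1 2 1 0 1 0 1 0]
  -> pairs=19 depth=12 groups=3 -> yes
String 5 '[[][][][][][][[[]][]]][[[][][][]]]': depth seq [1 2 1 2 1 2 1 2 1 2 1 2 1 2 3 4 3 2 3 2 1 0 1 2 3 2 3 2 3 2 3 2 1 0]
  -> pairs=17 depth=4 groups=2 -> no

Answer: no no no yes no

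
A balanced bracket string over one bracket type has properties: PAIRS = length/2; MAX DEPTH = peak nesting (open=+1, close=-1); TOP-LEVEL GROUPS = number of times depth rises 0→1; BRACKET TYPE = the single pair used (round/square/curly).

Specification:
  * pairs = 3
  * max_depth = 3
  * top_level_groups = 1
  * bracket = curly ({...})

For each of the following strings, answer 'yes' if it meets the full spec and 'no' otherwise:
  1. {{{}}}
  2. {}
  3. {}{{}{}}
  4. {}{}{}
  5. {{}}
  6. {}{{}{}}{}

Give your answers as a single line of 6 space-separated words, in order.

String 1 '{{{}}}': depth seq [1 2 3 2 1 0]
  -> pairs=3 depth=3 groups=1 -> yes
String 2 '{}': depth seq [1 0]
  -> pairs=1 depth=1 groups=1 -> no
String 3 '{}{{}{}}': depth seq [1 0 1 2 1 2 1 0]
  -> pairs=4 depth=2 groups=2 -> no
String 4 '{}{}{}': depth seq [1 0 1 0 1 0]
  -> pairs=3 depth=1 groups=3 -> no
String 5 '{{}}': depth seq [1 2 1 0]
  -> pairs=2 depth=2 groups=1 -> no
String 6 '{}{{}{}}{}': depth seq [1 0 1 2 1 2 1 0 1 0]
  -> pairs=5 depth=2 groups=3 -> no

Answer: yes no no no no no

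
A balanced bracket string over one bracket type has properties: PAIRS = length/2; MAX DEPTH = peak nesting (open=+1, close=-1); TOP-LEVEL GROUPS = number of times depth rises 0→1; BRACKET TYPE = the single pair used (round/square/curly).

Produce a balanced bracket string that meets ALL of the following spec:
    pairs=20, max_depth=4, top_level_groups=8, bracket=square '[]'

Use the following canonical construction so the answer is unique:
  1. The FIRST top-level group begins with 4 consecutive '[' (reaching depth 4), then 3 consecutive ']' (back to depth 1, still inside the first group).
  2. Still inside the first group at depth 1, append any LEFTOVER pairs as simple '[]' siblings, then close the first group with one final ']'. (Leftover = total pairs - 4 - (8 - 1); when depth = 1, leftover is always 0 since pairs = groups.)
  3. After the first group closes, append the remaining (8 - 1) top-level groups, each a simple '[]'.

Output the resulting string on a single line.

Answer: [[[[]]][][][][][][][][][]][][][][][][][]

Derivation:
Spec: pairs=20 depth=4 groups=8
Leftover pairs = 20 - 4 - (8-1) = 9
First group: deep chain of depth 4 + 9 sibling pairs
Remaining 7 groups: simple '[]' each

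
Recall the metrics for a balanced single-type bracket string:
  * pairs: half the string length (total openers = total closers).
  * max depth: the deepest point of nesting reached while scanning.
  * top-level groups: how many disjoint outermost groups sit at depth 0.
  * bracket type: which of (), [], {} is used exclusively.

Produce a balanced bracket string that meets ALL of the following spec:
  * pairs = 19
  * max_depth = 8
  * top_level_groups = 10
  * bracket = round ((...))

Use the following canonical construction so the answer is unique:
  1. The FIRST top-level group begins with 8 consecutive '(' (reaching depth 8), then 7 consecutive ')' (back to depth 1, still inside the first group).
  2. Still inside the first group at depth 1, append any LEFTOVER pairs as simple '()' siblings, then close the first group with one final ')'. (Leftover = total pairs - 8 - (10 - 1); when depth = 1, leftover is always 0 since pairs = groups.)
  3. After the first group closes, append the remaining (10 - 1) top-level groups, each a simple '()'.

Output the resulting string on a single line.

Spec: pairs=19 depth=8 groups=10
Leftover pairs = 19 - 8 - (10-1) = 2
First group: deep chain of depth 8 + 2 sibling pairs
Remaining 9 groups: simple '()' each

Answer: (((((((()))))))()())()()()()()()()()()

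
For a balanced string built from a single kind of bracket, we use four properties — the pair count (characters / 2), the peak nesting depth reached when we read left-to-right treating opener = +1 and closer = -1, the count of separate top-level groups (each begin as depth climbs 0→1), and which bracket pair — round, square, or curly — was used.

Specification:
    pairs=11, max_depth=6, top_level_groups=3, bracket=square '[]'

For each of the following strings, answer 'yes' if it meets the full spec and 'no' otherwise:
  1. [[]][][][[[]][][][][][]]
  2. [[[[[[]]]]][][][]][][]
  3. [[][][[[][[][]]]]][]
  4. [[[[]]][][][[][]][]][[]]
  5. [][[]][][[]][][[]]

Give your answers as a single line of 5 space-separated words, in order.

String 1 '[[]][][][[[]][][][][][]]': depth seq [1 2 1 0 1 0 1 0 1 2 3 2 1 2 1 2 1 2 1 2 1 2 1 0]
  -> pairs=12 depth=3 groups=4 -> no
String 2 '[[[[[[]]]]][][][]][][]': depth seq [1 2 3 4 5 6 5 4 3 2 1 2 1 2 1 2 1 0 1 0 1 0]
  -> pairs=11 depth=6 groups=3 -> yes
String 3 '[[][][[[][[][]]]]][]': depth seq [1 2 1 2 1 2 3 4 3 4 5 4 5 4 3 2 1 0 1 0]
  -> pairs=10 depth=5 groups=2 -> no
String 4 '[[[[]]][][][[][]][]][[]]': depth seq [1 2 3 4 3 2 1 2 1 2 1 2 3 2 3 2 1 2 1 0 1 2 1 0]
  -> pairs=12 depth=4 groups=2 -> no
String 5 '[][[]][][[]][][[]]': depth seq [1 0 1 2 1 0 1 0 1 2 1 0 1 0 1 2 1 0]
  -> pairs=9 depth=2 groups=6 -> no

Answer: no yes no no no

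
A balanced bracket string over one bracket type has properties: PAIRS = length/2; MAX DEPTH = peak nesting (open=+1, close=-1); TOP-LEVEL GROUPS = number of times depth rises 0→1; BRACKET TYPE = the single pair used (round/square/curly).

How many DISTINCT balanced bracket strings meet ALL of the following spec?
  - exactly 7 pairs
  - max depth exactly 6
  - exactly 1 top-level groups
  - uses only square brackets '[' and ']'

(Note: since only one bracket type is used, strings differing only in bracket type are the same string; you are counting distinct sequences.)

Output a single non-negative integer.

Spec: pairs=7 depth=6 groups=1
Count(depth <= 6) = 131
Count(depth <= 5) = 122
Count(depth == 6) = 131 - 122 = 9

Answer: 9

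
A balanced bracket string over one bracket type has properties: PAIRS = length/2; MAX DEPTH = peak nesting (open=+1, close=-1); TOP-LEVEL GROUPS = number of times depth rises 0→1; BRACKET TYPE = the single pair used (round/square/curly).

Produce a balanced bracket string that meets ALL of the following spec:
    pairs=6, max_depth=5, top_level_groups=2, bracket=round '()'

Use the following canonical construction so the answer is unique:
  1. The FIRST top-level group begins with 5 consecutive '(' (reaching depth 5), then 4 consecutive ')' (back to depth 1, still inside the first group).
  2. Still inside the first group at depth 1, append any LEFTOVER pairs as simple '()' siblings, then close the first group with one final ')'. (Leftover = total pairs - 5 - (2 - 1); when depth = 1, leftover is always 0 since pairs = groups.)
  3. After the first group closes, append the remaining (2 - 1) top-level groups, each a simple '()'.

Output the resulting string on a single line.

Answer: ((((()))))()

Derivation:
Spec: pairs=6 depth=5 groups=2
Leftover pairs = 6 - 5 - (2-1) = 0
First group: deep chain of depth 5 + 0 sibling pairs
Remaining 1 groups: simple '()' each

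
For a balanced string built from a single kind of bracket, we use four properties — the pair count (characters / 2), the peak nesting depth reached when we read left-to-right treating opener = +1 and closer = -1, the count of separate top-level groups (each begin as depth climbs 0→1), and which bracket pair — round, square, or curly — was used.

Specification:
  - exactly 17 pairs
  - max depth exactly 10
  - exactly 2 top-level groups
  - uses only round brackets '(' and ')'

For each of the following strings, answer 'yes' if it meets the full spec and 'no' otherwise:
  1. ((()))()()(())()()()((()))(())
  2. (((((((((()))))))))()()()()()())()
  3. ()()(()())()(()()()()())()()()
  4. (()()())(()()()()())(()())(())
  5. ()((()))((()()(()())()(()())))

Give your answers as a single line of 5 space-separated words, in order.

Answer: no yes no no no

Derivation:
String 1 '((()))()()(())()()()((()))(())': depth seq [1 2 3 2 1 0 1 0 1 0 1 2 1 0 1 0 1 0 1 0 1 2 3 2 1 0 1 2 1 0]
  -> pairs=15 depth=3 groups=9 -> no
String 2 '(((((((((()))))))))()()()()()())()': depth seq [1 2 3 4 5 6 7 8 9 10 9 8 7 6 5 4 3 2 1 2 1 2 1 2 1 2 1 2 1 2 1 0 1 0]
  -> pairs=17 depth=10 groups=2 -> yes
String 3 '()()(()())()(()()()()())()()()': depth seq [1 0 1 0 1 2 1 2 1 0 1 0 1 2 1 2 1 2 1 2 1 2 1 0 1 0 1 0 1 0]
  -> pairs=15 depth=2 groups=8 -> no
String 4 '(()()())(()()()()())(()())(())': depth seq [1 2 1 2 1 2 1 0 1 2 1 2 1 2 1 2 1 2 1 0 1 2 1 2 1 0 1 2 1 0]
  -> pairs=15 depth=2 groups=4 -> no
String 5 '()((()))((()()(()())()(()())))': depth seq [1 0 1 2 3 2 1 0 1 2 3 2 3 2 3 4 3 4 3 2 3 2 3 4 3 4 3 2 1 0]
  -> pairs=15 depth=4 groups=3 -> no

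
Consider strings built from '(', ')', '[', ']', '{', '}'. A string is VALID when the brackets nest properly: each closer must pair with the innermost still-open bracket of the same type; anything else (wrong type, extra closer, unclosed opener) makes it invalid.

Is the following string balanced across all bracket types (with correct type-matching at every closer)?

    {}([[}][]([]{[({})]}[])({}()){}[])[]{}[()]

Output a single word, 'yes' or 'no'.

pos 0: push '{'; stack = {
pos 1: '}' matches '{'; pop; stack = (empty)
pos 2: push '('; stack = (
pos 3: push '['; stack = ([
pos 4: push '['; stack = ([[
pos 5: saw closer '}' but top of stack is '[' (expected ']') → INVALID
Verdict: type mismatch at position 5: '}' closes '[' → no

Answer: no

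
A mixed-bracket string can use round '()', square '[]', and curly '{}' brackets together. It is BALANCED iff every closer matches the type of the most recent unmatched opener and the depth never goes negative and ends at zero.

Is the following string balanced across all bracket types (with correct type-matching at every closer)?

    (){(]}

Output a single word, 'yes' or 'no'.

pos 0: push '('; stack = (
pos 1: ')' matches '('; pop; stack = (empty)
pos 2: push '{'; stack = {
pos 3: push '('; stack = {(
pos 4: saw closer ']' but top of stack is '(' (expected ')') → INVALID
Verdict: type mismatch at position 4: ']' closes '(' → no

Answer: no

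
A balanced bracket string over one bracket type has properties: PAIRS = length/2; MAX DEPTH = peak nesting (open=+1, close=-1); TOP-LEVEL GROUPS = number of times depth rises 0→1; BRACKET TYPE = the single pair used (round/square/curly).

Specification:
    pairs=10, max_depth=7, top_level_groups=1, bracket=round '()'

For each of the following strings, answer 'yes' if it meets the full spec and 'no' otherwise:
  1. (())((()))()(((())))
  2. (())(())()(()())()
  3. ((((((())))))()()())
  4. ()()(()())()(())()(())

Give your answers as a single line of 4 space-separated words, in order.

Answer: no no yes no

Derivation:
String 1 '(())((()))()(((())))': depth seq [1 2 1 0 1 2 3 2 1 0 1 0 1 2 3 4 3 2 1 0]
  -> pairs=10 depth=4 groups=4 -> no
String 2 '(())(())()(()())()': depth seq [1 2 1 0 1 2 1 0 1 0 1 2 1 2 1 0 1 0]
  -> pairs=9 depth=2 groups=5 -> no
String 3 '((((((())))))()()())': depth seq [1 2 3 4 5 6 7 6 5 4 3 2 1 2 1 2 1 2 1 0]
  -> pairs=10 depth=7 groups=1 -> yes
String 4 '()()(()())()(())()(())': depth seq [1 0 1 0 1 2 1 2 1 0 1 0 1 2 1 0 1 0 1 2 1 0]
  -> pairs=11 depth=2 groups=7 -> no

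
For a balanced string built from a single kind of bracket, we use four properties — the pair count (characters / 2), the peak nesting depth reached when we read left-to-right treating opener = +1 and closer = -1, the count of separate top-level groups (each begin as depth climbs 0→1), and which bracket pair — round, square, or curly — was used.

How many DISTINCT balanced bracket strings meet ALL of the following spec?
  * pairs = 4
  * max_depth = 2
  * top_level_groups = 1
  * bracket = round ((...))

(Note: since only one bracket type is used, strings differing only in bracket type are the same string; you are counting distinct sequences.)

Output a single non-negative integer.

Spec: pairs=4 depth=2 groups=1
Count(depth <= 2) = 1
Count(depth <= 1) = 0
Count(depth == 2) = 1 - 0 = 1

Answer: 1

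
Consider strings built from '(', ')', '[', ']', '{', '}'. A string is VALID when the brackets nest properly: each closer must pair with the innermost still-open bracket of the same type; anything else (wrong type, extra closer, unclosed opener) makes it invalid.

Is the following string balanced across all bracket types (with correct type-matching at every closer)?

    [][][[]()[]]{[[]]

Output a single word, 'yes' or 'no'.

Answer: no

Derivation:
pos 0: push '['; stack = [
pos 1: ']' matches '['; pop; stack = (empty)
pos 2: push '['; stack = [
pos 3: ']' matches '['; pop; stack = (empty)
pos 4: push '['; stack = [
pos 5: push '['; stack = [[
pos 6: ']' matches '['; pop; stack = [
pos 7: push '('; stack = [(
pos 8: ')' matches '('; pop; stack = [
pos 9: push '['; stack = [[
pos 10: ']' matches '['; pop; stack = [
pos 11: ']' matches '['; pop; stack = (empty)
pos 12: push '{'; stack = {
pos 13: push '['; stack = {[
pos 14: push '['; stack = {[[
pos 15: ']' matches '['; pop; stack = {[
pos 16: ']' matches '['; pop; stack = {
end: stack still non-empty ({) → INVALID
Verdict: unclosed openers at end: { → no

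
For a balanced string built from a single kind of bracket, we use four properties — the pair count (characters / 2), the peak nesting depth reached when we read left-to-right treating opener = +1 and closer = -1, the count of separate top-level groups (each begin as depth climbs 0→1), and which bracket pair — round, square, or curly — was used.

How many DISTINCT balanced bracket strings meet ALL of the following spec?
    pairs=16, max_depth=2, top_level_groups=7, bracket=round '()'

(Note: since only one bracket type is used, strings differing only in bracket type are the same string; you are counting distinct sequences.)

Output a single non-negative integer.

Answer: 5005

Derivation:
Spec: pairs=16 depth=2 groups=7
Count(depth <= 2) = 5005
Count(depth <= 1) = 0
Count(depth == 2) = 5005 - 0 = 5005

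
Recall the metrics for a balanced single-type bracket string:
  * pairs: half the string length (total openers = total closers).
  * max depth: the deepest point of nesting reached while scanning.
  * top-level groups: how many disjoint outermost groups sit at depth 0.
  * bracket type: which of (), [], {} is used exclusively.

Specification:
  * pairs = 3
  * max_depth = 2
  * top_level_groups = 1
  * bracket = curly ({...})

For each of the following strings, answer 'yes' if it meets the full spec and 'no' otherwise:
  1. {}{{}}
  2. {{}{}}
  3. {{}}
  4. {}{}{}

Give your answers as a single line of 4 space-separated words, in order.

Answer: no yes no no

Derivation:
String 1 '{}{{}}': depth seq [1 0 1 2 1 0]
  -> pairs=3 depth=2 groups=2 -> no
String 2 '{{}{}}': depth seq [1 2 1 2 1 0]
  -> pairs=3 depth=2 groups=1 -> yes
String 3 '{{}}': depth seq [1 2 1 0]
  -> pairs=2 depth=2 groups=1 -> no
String 4 '{}{}{}': depth seq [1 0 1 0 1 0]
  -> pairs=3 depth=1 groups=3 -> no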